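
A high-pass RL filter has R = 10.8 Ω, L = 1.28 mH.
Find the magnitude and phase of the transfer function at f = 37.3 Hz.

Step 1 — Angular frequency: ω = 2π·37.3 = 234.4 rad/s.
Step 2 — Transfer function: H(jω) = jωL/(R + jωL).
Step 3 — Numerator jωL = j·0.3; denominator R + jωL = 10.8 + j0.3.
Step 4 — H = 0.0007709 + j0.02775.
Step 5 — Magnitude: |H| = 0.02777 (-31.1 dB); phase: φ = 88.4°.

|H| = 0.02777 (-31.1 dB), φ = 88.4°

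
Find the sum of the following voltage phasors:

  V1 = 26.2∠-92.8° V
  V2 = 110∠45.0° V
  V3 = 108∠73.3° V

Step 1 — Convert each phasor to rectangular form:
  V1 = 26.2·(cos(-92.8°) + j·sin(-92.8°)) = -1.28 - j26.17 V
  V2 = 110·(cos(45.0°) + j·sin(45.0°)) = 77.78 + j77.78 V
  V3 = 108·(cos(73.3°) + j·sin(73.3°)) = 31.03 + j103.4 V
Step 2 — Sum components: V_total = 107.5 + j155.1 V.
Step 3 — Convert to polar: |V_total| = 188.7 V, ∠V_total = 55.3°.

V_total = 188.7∠55.3° V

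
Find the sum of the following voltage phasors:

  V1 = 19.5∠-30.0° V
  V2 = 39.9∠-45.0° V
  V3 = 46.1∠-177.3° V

Step 1 — Convert each phasor to rectangular form:
  V1 = 19.5·(cos(-30.0°) + j·sin(-30.0°)) = 16.89 - j9.75 V
  V2 = 39.9·(cos(-45.0°) + j·sin(-45.0°)) = 28.21 - j28.21 V
  V3 = 46.1·(cos(-177.3°) + j·sin(-177.3°)) = -46.05 - j2.172 V
Step 2 — Sum components: V_total = -0.9478 - j40.14 V.
Step 3 — Convert to polar: |V_total| = 40.15 V, ∠V_total = -91.4°.

V_total = 40.15∠-91.4° V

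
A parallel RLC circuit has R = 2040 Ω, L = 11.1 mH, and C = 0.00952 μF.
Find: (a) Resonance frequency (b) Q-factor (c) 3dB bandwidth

Step 1 — Resonance: ω₀ = 1/√(LC) = 1/√(0.0111·9.52e-09) = 9.728e+04 rad/s.
Step 2 — f₀ = ω₀/(2π) = 1.548e+04 Hz.
Step 3 — Parallel Q: Q = R/(ω₀L) = 2040/(9.728e+04·0.0111) = 1.889.
Step 4 — Bandwidth: Δω = ω₀/Q = 5.149e+04 rad/s; BW = Δω/(2π) = 8195 Hz.

(a) f₀ = 1.548e+04 Hz  (b) Q = 1.889  (c) BW = 8195 Hz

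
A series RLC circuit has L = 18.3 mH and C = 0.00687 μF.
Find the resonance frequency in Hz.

Step 1 — Resonance condition Im(Z)=0 gives ω₀ = 1/√(LC).
Step 2 — ω₀ = 1/√(0.0183·6.87e-09) = 8.919e+04 rad/s.
Step 3 — f₀ = ω₀/(2π) = 1.419e+04 Hz.

f₀ = 1.419e+04 Hz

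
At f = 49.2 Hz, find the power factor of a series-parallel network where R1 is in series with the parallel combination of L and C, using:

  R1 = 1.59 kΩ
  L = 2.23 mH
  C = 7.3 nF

Step 1 — Angular frequency: ω = 2π·f = 2π·49.2 = 309.1 rad/s.
Step 2 — Component impedances:
  R1: Z = R = 1590 Ω
  L: Z = jωL = j·309.1·0.00223 = 0 + j0.6894 Ω
  C: Z = 1/(jωC) = -j/(ω·C) = 0 - j4.431e+05 Ω
Step 3 — Parallel branch: L || C = 1/(1/L + 1/C) = 0 + j0.6894 Ω.
Step 4 — Series with R1: Z_total = R1 + (L || C) = 1590 + j0.6894 Ω = 1590∠0.0° Ω.
Step 5 — Power factor: PF = cos(φ) = Re(Z)/|Z| = 1590/1590 = 1.
Step 6 — Type: Im(Z) = 0.6894 ⇒ lagging (phase φ = 0.0°).

PF = 1 (lagging, φ = 0.0°)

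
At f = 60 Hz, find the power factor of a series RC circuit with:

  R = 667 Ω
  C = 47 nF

Step 1 — Angular frequency: ω = 2π·f = 2π·60 = 377 rad/s.
Step 2 — Component impedances:
  R: Z = R = 667 Ω
  C: Z = 1/(jωC) = -j/(ω·C) = 0 - j5.644e+04 Ω
Step 3 — Series combination: Z_total = R + C = 667 - j5.644e+04 Ω = 5.644e+04∠-89.3° Ω.
Step 4 — Power factor: PF = cos(φ) = Re(Z)/|Z| = 667/5.644e+04 = 0.01182.
Step 5 — Type: Im(Z) = -5.644e+04 ⇒ leading (phase φ = -89.3°).

PF = 0.01182 (leading, φ = -89.3°)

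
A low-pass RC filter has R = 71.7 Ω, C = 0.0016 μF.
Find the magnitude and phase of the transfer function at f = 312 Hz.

Step 1 — Angular frequency: ω = 2π·312 = 1960 rad/s.
Step 2 — Transfer function: H(jω) = 1/(1 + jωRC).
Step 3 — Denominator: 1 + jωRC = 1 + j·1960·71.7·1.6e-09 = 1 + j0.0002249.
Step 4 — H = 1 - j0.0002249.
Step 5 — Magnitude: |H| = 1 (-0.0 dB); phase: φ = -0.0°.

|H| = 1 (-0.0 dB), φ = -0.0°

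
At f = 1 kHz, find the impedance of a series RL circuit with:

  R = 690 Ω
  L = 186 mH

Step 1 — Angular frequency: ω = 2π·f = 2π·1000 = 6283 rad/s.
Step 2 — Component impedances:
  R: Z = R = 690 Ω
  L: Z = jωL = j·6283·0.186 = 0 + j1169 Ω
Step 3 — Series combination: Z_total = R + L = 690 + j1169 Ω = 1357∠59.4° Ω.

Z = 690 + j1169 Ω = 1357∠59.4° Ω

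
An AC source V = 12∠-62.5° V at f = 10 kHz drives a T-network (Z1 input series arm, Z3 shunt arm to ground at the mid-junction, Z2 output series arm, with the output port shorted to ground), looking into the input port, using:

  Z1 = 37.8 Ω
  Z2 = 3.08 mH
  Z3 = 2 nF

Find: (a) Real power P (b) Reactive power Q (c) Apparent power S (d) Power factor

Step 1 — Angular frequency: ω = 2π·f = 2π·1e+04 = 6.283e+04 rad/s.
Step 2 — Component impedances:
  Z1: Z = R = 37.8 Ω
  Z2: Z = jωL = j·6.283e+04·0.00308 = 0 + j193.5 Ω
  Z3: Z = 1/(jωC) = -j/(ω·C) = 0 - j7958 Ω
Step 3 — With the output port shorted to ground, the output series arm Z2 runs from the junction to ground; the shunt arm Z3 also runs from the junction to ground. They appear in parallel: Z3 || Z2 = 0 + j198.3 Ω.
Step 4 — Series with input arm Z1: Z_in = Z1 + (Z3 || Z2) = 37.8 + j198.3 Ω = 201.9∠79.2° Ω.
Step 5 — Source phasor: V = 12∠-62.5° V = 5.541 - j10.64 V.
Step 6 — Current: I = V / Z = -0.04665 - j0.03683 A = 0.05943∠-141.7° A.
Step 7 — Complex power: S = V·I* = 0.1335 + j0.7006 VA.
Step 8 — Real power: P = Re(S) = 0.1335 W.
Step 9 — Reactive power: Q = Im(S) = 0.7006 VAR.
Step 10 — Apparent power: |S| = 0.7132 VA.
Step 11 — Power factor: PF = P/|S| = 0.1872 (lagging).

(a) P = 0.1335 W  (b) Q = 0.7006 VAR  (c) S = 0.7132 VA  (d) PF = 0.1872 (lagging)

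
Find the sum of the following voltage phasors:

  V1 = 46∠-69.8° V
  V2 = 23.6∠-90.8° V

Step 1 — Convert each phasor to rectangular form:
  V1 = 46·(cos(-69.8°) + j·sin(-69.8°)) = 15.88 - j43.17 V
  V2 = 23.6·(cos(-90.8°) + j·sin(-90.8°)) = -0.3295 - j23.6 V
Step 2 — Sum components: V_total = 15.55 - j66.77 V.
Step 3 — Convert to polar: |V_total| = 68.56 V, ∠V_total = -76.9°.

V_total = 68.56∠-76.9° V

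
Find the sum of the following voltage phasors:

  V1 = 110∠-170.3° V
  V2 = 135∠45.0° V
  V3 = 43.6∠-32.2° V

Step 1 — Convert each phasor to rectangular form:
  V1 = 110·(cos(-170.3°) + j·sin(-170.3°)) = -108.4 - j18.53 V
  V2 = 135·(cos(45.0°) + j·sin(45.0°)) = 95.46 + j95.46 V
  V3 = 43.6·(cos(-32.2°) + j·sin(-32.2°)) = 36.89 - j23.23 V
Step 2 — Sum components: V_total = 23.93 + j53.69 V.
Step 3 — Convert to polar: |V_total| = 58.78 V, ∠V_total = 66.0°.

V_total = 58.78∠66.0° V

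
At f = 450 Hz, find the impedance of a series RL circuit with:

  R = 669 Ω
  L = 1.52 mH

Step 1 — Angular frequency: ω = 2π·f = 2π·450 = 2827 rad/s.
Step 2 — Component impedances:
  R: Z = R = 669 Ω
  L: Z = jωL = j·2827·0.00152 = 0 + j4.298 Ω
Step 3 — Series combination: Z_total = R + L = 669 + j4.298 Ω = 669∠0.4° Ω.

Z = 669 + j4.298 Ω = 669∠0.4° Ω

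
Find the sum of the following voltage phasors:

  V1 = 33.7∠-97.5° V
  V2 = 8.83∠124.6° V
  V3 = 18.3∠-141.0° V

Step 1 — Convert each phasor to rectangular form:
  V1 = 33.7·(cos(-97.5°) + j·sin(-97.5°)) = -4.399 - j33.41 V
  V2 = 8.83·(cos(124.6°) + j·sin(124.6°)) = -5.014 + j7.268 V
  V3 = 18.3·(cos(-141.0°) + j·sin(-141.0°)) = -14.22 - j11.52 V
Step 2 — Sum components: V_total = -23.63 - j37.66 V.
Step 3 — Convert to polar: |V_total| = 44.46 V, ∠V_total = -122.1°.

V_total = 44.46∠-122.1° V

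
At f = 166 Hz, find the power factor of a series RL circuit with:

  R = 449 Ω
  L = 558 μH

Step 1 — Angular frequency: ω = 2π·f = 2π·166 = 1043 rad/s.
Step 2 — Component impedances:
  R: Z = R = 449 Ω
  L: Z = jωL = j·1043·0.000558 = 0 + j0.582 Ω
Step 3 — Series combination: Z_total = R + L = 449 + j0.582 Ω = 449∠0.1° Ω.
Step 4 — Power factor: PF = cos(φ) = Re(Z)/|Z| = 449/449 = 1.
Step 5 — Type: Im(Z) = 0.582 ⇒ lagging (phase φ = 0.1°).

PF = 1 (lagging, φ = 0.1°)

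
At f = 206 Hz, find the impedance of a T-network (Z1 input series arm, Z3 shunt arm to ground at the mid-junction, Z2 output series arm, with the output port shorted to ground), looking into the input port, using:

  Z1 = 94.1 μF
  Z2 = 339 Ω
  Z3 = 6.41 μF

Step 1 — Angular frequency: ω = 2π·f = 2π·206 = 1294 rad/s.
Step 2 — Component impedances:
  Z1: Z = 1/(jωC) = -j/(ω·C) = 0 - j8.21 Ω
  Z2: Z = R = 339 Ω
  Z3: Z = 1/(jωC) = -j/(ω·C) = 0 - j120.5 Ω
Step 3 — With the output port shorted to ground, the output series arm Z2 runs from the junction to ground; the shunt arm Z3 also runs from the junction to ground. They appear in parallel: Z3 || Z2 = 38.04 - j107 Ω.
Step 4 — Series with input arm Z1: Z_in = Z1 + (Z3 || Z2) = 38.04 - j115.2 Ω = 121.3∠-71.7° Ω.

Z = 38.04 - j115.2 Ω = 121.3∠-71.7° Ω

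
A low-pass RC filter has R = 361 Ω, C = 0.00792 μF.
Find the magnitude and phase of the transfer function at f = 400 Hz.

Step 1 — Angular frequency: ω = 2π·400 = 2513 rad/s.
Step 2 — Transfer function: H(jω) = 1/(1 + jωRC).
Step 3 — Denominator: 1 + jωRC = 1 + j·2513·361·7.92e-09 = 1 + j0.007186.
Step 4 — H = 0.9999 - j0.007185.
Step 5 — Magnitude: |H| = 1 (-0.0 dB); phase: φ = -0.4°.

|H| = 1 (-0.0 dB), φ = -0.4°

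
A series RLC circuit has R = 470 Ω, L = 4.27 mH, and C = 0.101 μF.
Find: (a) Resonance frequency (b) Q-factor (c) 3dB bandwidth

Step 1 — Resonance condition Im(Z)=0 gives ω₀ = 1/√(LC).
Step 2 — ω₀ = 1/√(0.00427·1.01e-07) = 4.815e+04 rad/s.
Step 3 — f₀ = ω₀/(2π) = 7664 Hz.
Step 4 — Series Q: Q = ω₀L/R = 4.815e+04·0.00427/470 = 0.4375.
Step 5 — 3dB bandwidth: Δω = ω₀/Q = 1.101e+05 rad/s; BW = Δω/(2π) = 1.752e+04 Hz.

(a) f₀ = 7664 Hz  (b) Q = 0.4375  (c) BW = 1.752e+04 Hz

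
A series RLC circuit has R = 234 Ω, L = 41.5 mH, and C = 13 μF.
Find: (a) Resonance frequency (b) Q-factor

Step 1 — Resonance condition Im(Z)=0 gives ω₀ = 1/√(LC).
Step 2 — ω₀ = 1/√(0.0415·1.3e-05) = 1361 rad/s.
Step 3 — f₀ = ω₀/(2π) = 216.7 Hz.
Step 4 — Series Q: Q = ω₀L/R = 1361·0.0415/234 = 0.2415.

(a) f₀ = 216.7 Hz  (b) Q = 0.2415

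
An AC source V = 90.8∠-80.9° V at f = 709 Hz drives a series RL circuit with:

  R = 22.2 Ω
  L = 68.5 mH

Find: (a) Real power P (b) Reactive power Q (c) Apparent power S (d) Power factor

Step 1 — Angular frequency: ω = 2π·f = 2π·709 = 4455 rad/s.
Step 2 — Component impedances:
  R: Z = R = 22.2 Ω
  L: Z = jωL = j·4455·0.0685 = 0 + j305.2 Ω
Step 3 — Series combination: Z_total = R + L = 22.2 + j305.2 Ω = 306∠85.8° Ω.
Step 4 — Source phasor: V = 90.8∠-80.9° V = 14.36 - j89.66 V.
Step 5 — Current: I = V / Z = -0.2889 - j0.06808 A = 0.2968∠-166.7° A.
Step 6 — Complex power: S = V·I* = 1.955 + j26.88 VA.
Step 7 — Real power: P = Re(S) = 1.955 W.
Step 8 — Reactive power: Q = Im(S) = 26.88 VAR.
Step 9 — Apparent power: |S| = 26.95 VA.
Step 10 — Power factor: PF = P/|S| = 0.07256 (lagging).

(a) P = 1.955 W  (b) Q = 26.88 VAR  (c) S = 26.95 VA  (d) PF = 0.07256 (lagging)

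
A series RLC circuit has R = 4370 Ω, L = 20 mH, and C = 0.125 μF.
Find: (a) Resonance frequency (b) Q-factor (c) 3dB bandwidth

Step 1 — Resonance: ω₀ = 1/√(LC) = 1/√(0.02·1.25e-07) = 2e+04 rad/s.
Step 2 — f₀ = ω₀/(2π) = 3183 Hz.
Step 3 — Series Q: Q = ω₀L/R = 2e+04·0.02/4370 = 0.09153.
Step 4 — Bandwidth: Δω = ω₀/Q = 2.185e+05 rad/s; BW = Δω/(2π) = 3.478e+04 Hz.

(a) f₀ = 3183 Hz  (b) Q = 0.09153  (c) BW = 3.478e+04 Hz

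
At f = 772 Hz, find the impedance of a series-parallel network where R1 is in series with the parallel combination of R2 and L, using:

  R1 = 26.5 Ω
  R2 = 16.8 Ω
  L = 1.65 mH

Step 1 — Angular frequency: ω = 2π·f = 2π·772 = 4851 rad/s.
Step 2 — Component impedances:
  R1: Z = R = 26.5 Ω
  R2: Z = R = 16.8 Ω
  L: Z = jωL = j·4851·0.00165 = 0 + j8.004 Ω
Step 3 — Parallel branch: R2 || L = 1/(1/R2 + 1/L) = 3.108 + j6.523 Ω.
Step 4 — Series with R1: Z_total = R1 + (R2 || L) = 29.61 + j6.523 Ω = 30.32∠12.4° Ω.

Z = 29.61 + j6.523 Ω = 30.32∠12.4° Ω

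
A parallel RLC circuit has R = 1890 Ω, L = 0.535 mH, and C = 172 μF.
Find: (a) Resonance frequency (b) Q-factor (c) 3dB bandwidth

Step 1 — Resonance: ω₀ = 1/√(LC) = 1/√(0.000535·0.000172) = 3297 rad/s.
Step 2 — f₀ = ω₀/(2π) = 524.7 Hz.
Step 3 — Parallel Q: Q = R/(ω₀L) = 1890/(3297·0.000535) = 1072.
Step 4 — Bandwidth: Δω = ω₀/Q = 3.076 rad/s; BW = Δω/(2π) = 0.4896 Hz.

(a) f₀ = 524.7 Hz  (b) Q = 1072  (c) BW = 0.4896 Hz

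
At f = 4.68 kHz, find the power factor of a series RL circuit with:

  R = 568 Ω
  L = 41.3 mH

Step 1 — Angular frequency: ω = 2π·f = 2π·4680 = 2.941e+04 rad/s.
Step 2 — Component impedances:
  R: Z = R = 568 Ω
  L: Z = jωL = j·2.941e+04·0.0413 = 0 + j1214 Ω
Step 3 — Series combination: Z_total = R + L = 568 + j1214 Ω = 1341∠64.9° Ω.
Step 4 — Power factor: PF = cos(φ) = Re(Z)/|Z| = 568/1340.7 = 0.4237.
Step 5 — Type: Im(Z) = 1214 ⇒ lagging (phase φ = 64.9°).

PF = 0.4237 (lagging, φ = 64.9°)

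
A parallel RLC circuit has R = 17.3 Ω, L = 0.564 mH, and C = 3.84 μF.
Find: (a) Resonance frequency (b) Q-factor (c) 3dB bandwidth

Step 1 — Resonance: ω₀ = 1/√(LC) = 1/√(0.000564·3.84e-06) = 2.149e+04 rad/s.
Step 2 — f₀ = ω₀/(2π) = 3420 Hz.
Step 3 — Parallel Q: Q = R/(ω₀L) = 17.3/(2.149e+04·0.000564) = 1.427.
Step 4 — Bandwidth: Δω = ω₀/Q = 1.505e+04 rad/s; BW = Δω/(2π) = 2396 Hz.

(a) f₀ = 3420 Hz  (b) Q = 1.427  (c) BW = 2396 Hz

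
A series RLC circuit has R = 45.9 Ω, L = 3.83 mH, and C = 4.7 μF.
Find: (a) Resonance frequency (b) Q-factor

Step 1 — Resonance condition Im(Z)=0 gives ω₀ = 1/√(LC).
Step 2 — ω₀ = 1/√(0.00383·4.7e-06) = 7453 rad/s.
Step 3 — f₀ = ω₀/(2π) = 1186 Hz.
Step 4 — Series Q: Q = ω₀L/R = 7453·0.00383/45.9 = 0.6219.

(a) f₀ = 1186 Hz  (b) Q = 0.6219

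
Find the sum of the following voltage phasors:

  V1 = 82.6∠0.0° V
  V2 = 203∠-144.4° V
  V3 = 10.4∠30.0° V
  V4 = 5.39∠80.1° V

Step 1 — Convert each phasor to rectangular form:
  V1 = 82.6·(cos(0.0°) + j·sin(0.0°)) = 82.6 V
  V2 = 203·(cos(-144.4°) + j·sin(-144.4°)) = -165.1 - j118.2 V
  V3 = 10.4·(cos(30.0°) + j·sin(30.0°)) = 9.007 + j5.2 V
  V4 = 5.39·(cos(80.1°) + j·sin(80.1°)) = 0.9267 + j5.31 V
Step 2 — Sum components: V_total = -72.53 - j107.7 V.
Step 3 — Convert to polar: |V_total| = 129.8 V, ∠V_total = -124.0°.

V_total = 129.8∠-124.0° V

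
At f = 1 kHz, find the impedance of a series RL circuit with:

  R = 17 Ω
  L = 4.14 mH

Step 1 — Angular frequency: ω = 2π·f = 2π·1000 = 6283 rad/s.
Step 2 — Component impedances:
  R: Z = R = 17 Ω
  L: Z = jωL = j·6283·0.00414 = 0 + j26.01 Ω
Step 3 — Series combination: Z_total = R + L = 17 + j26.01 Ω = 31.07∠56.8° Ω.

Z = 17 + j26.01 Ω = 31.07∠56.8° Ω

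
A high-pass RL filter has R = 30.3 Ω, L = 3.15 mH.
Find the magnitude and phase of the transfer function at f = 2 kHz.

Step 1 — Angular frequency: ω = 2π·2000 = 1.257e+04 rad/s.
Step 2 — Transfer function: H(jω) = jωL/(R + jωL).
Step 3 — Numerator jωL = j·39.58; denominator R + jωL = 30.3 + j39.58.
Step 4 — H = 0.6305 + j0.4827.
Step 5 — Magnitude: |H| = 0.7941 (-2.0 dB); phase: φ = 37.4°.

|H| = 0.7941 (-2.0 dB), φ = 37.4°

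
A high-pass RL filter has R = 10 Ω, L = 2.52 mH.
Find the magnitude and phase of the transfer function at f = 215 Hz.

Step 1 — Angular frequency: ω = 2π·215 = 1351 rad/s.
Step 2 — Transfer function: H(jω) = jωL/(R + jωL).
Step 3 — Numerator jωL = j·3.404; denominator R + jωL = 10 + j3.404.
Step 4 — H = 0.1039 + j0.3051.
Step 5 — Magnitude: |H| = 0.3223 (-9.8 dB); phase: φ = 71.2°.

|H| = 0.3223 (-9.8 dB), φ = 71.2°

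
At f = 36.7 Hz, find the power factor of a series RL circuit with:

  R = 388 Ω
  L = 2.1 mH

Step 1 — Angular frequency: ω = 2π·f = 2π·36.7 = 230.6 rad/s.
Step 2 — Component impedances:
  R: Z = R = 388 Ω
  L: Z = jωL = j·230.6·0.0021 = 0 + j0.4842 Ω
Step 3 — Series combination: Z_total = R + L = 388 + j0.4842 Ω = 388∠0.1° Ω.
Step 4 — Power factor: PF = cos(φ) = Re(Z)/|Z| = 388/388 = 1.
Step 5 — Type: Im(Z) = 0.4842 ⇒ lagging (phase φ = 0.1°).

PF = 1 (lagging, φ = 0.1°)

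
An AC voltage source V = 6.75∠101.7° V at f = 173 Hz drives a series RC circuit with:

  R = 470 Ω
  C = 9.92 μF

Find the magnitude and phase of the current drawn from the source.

Step 1 — Angular frequency: ω = 2π·f = 2π·173 = 1087 rad/s.
Step 2 — Component impedances:
  R: Z = R = 470 Ω
  C: Z = 1/(jωC) = -j/(ω·C) = 0 - j92.74 Ω
Step 3 — Series combination: Z_total = R + C = 470 - j92.74 Ω = 479.1∠-11.2° Ω.
Step 4 — Source phasor: V = 6.75∠101.7° V = -1.369 + j6.61 V.
Step 5 — Ohm's law: I = V / Z_total = (-1.369 + j6.61) / (470 - j92.74) = -0.005474 + j0.01298 A.
Step 6 — Convert to polar: |I| = 0.01409 A, ∠I = 112.9°.

I = 0.01409∠112.9° A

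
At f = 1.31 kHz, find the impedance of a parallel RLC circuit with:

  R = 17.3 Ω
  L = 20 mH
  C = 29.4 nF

Step 1 — Angular frequency: ω = 2π·f = 2π·1310 = 8231 rad/s.
Step 2 — Component impedances:
  R: Z = R = 17.3 Ω
  L: Z = jωL = j·8231·0.02 = 0 + j164.6 Ω
  C: Z = 1/(jωC) = -j/(ω·C) = 0 - j4132 Ω
Step 3 — Parallel combination: 1/Z_total = 1/R + 1/L + 1/C; Z_total = 17.13 + j1.728 Ω = 17.21∠5.8° Ω.

Z = 17.13 + j1.728 Ω = 17.21∠5.8° Ω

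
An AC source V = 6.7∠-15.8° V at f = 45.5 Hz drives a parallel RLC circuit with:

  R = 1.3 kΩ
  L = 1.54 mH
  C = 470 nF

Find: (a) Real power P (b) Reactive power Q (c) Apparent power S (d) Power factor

Step 1 — Angular frequency: ω = 2π·f = 2π·45.5 = 285.9 rad/s.
Step 2 — Component impedances:
  R: Z = R = 1300 Ω
  L: Z = jωL = j·285.9·0.00154 = 0 + j0.4403 Ω
  C: Z = 1/(jωC) = -j/(ω·C) = 0 - j7442 Ω
Step 3 — Parallel combination: 1/Z_total = 1/R + 1/L + 1/C; Z_total = 0.0001491 + j0.4403 Ω = 0.4403∠90.0° Ω.
Step 4 — Source phasor: V = 6.7∠-15.8° V = 6.447 - j1.824 V.
Step 5 — Current: I = V / Z = -4.138 - j14.64 A = 15.22∠-105.8° A.
Step 6 — Complex power: S = V·I* = 0.03453 + j102 VA.
Step 7 — Real power: P = Re(S) = 0.03453 W.
Step 8 — Reactive power: Q = Im(S) = 102 VAR.
Step 9 — Apparent power: |S| = 102 VA.
Step 10 — Power factor: PF = P/|S| = 0.0003387 (lagging).

(a) P = 0.03453 W  (b) Q = 102 VAR  (c) S = 102 VA  (d) PF = 0.0003387 (lagging)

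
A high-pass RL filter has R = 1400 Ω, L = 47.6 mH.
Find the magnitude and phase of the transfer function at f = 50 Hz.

Step 1 — Angular frequency: ω = 2π·50 = 314.2 rad/s.
Step 2 — Transfer function: H(jω) = jωL/(R + jωL).
Step 3 — Numerator jωL = j·14.95; denominator R + jωL = 1400 + j14.95.
Step 4 — H = 0.0001141 + j0.01068.
Step 5 — Magnitude: |H| = 0.01068 (-39.4 dB); phase: φ = 89.4°.

|H| = 0.01068 (-39.4 dB), φ = 89.4°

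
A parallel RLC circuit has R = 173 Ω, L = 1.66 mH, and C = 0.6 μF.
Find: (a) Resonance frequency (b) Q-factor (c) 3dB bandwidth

Step 1 — Resonance: ω₀ = 1/√(LC) = 1/√(0.00166·6e-07) = 3.169e+04 rad/s.
Step 2 — f₀ = ω₀/(2π) = 5043 Hz.
Step 3 — Parallel Q: Q = R/(ω₀L) = 173/(3.169e+04·0.00166) = 3.289.
Step 4 — Bandwidth: Δω = ω₀/Q = 9634 rad/s; BW = Δω/(2π) = 1533 Hz.

(a) f₀ = 5043 Hz  (b) Q = 3.289  (c) BW = 1533 Hz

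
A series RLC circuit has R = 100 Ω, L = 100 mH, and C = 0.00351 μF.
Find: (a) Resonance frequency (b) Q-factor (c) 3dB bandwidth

Step 1 — Resonance condition Im(Z)=0 gives ω₀ = 1/√(LC).
Step 2 — ω₀ = 1/√(0.1·3.51e-09) = 5.338e+04 rad/s.
Step 3 — f₀ = ω₀/(2π) = 8495 Hz.
Step 4 — Series Q: Q = ω₀L/R = 5.338e+04·0.1/100 = 53.38.
Step 5 — 3dB bandwidth: Δω = ω₀/Q = 1000 rad/s; BW = Δω/(2π) = 159.2 Hz.

(a) f₀ = 8495 Hz  (b) Q = 53.38  (c) BW = 159.2 Hz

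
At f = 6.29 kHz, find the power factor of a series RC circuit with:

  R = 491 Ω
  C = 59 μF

Step 1 — Angular frequency: ω = 2π·f = 2π·6290 = 3.952e+04 rad/s.
Step 2 — Component impedances:
  R: Z = R = 491 Ω
  C: Z = 1/(jωC) = -j/(ω·C) = 0 - j0.4289 Ω
Step 3 — Series combination: Z_total = R + C = 491 - j0.4289 Ω = 491∠-0.1° Ω.
Step 4 — Power factor: PF = cos(φ) = Re(Z)/|Z| = 491/491 = 1.
Step 5 — Type: Im(Z) = -0.4289 ⇒ leading (phase φ = -0.1°).

PF = 1 (leading, φ = -0.1°)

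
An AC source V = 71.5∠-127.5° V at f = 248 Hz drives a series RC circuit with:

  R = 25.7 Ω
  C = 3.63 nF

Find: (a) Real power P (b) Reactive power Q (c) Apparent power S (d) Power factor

Step 1 — Angular frequency: ω = 2π·f = 2π·248 = 1558 rad/s.
Step 2 — Component impedances:
  R: Z = R = 25.7 Ω
  C: Z = 1/(jωC) = -j/(ω·C) = 0 - j1.768e+05 Ω
Step 3 — Series combination: Z_total = R + C = 25.7 - j1.768e+05 Ω = 1.768e+05∠-90.0° Ω.
Step 4 — Source phasor: V = 71.5∠-127.5° V = -43.53 - j56.72 V.
Step 5 — Current: I = V / Z = 0.0003208 - j0.0002462 A = 0.0004044∠-37.5° A.
Step 6 — Complex power: S = V·I* = 4.204e-06 - j0.02892 VA.
Step 7 — Real power: P = Re(S) = 4.204e-06 W.
Step 8 — Reactive power: Q = Im(S) = -0.02892 VAR.
Step 9 — Apparent power: |S| = 0.02892 VA.
Step 10 — Power factor: PF = P/|S| = 0.0001454 (leading).

(a) P = 4.204e-06 W  (b) Q = -0.02892 VAR  (c) S = 0.02892 VA  (d) PF = 0.0001454 (leading)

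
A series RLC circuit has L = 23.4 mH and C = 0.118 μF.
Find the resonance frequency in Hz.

Step 1 — Resonance condition Im(Z)=0 gives ω₀ = 1/√(LC).
Step 2 — ω₀ = 1/√(0.0234·1.18e-07) = 1.903e+04 rad/s.
Step 3 — f₀ = ω₀/(2π) = 3029 Hz.

f₀ = 3029 Hz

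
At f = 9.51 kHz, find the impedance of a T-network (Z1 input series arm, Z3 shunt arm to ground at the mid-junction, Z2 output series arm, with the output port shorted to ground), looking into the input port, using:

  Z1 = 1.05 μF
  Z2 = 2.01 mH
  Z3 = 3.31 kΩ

Step 1 — Angular frequency: ω = 2π·f = 2π·9510 = 5.975e+04 rad/s.
Step 2 — Component impedances:
  Z1: Z = 1/(jωC) = -j/(ω·C) = 0 - j15.94 Ω
  Z2: Z = jωL = j·5.975e+04·0.00201 = 0 + j120.1 Ω
  Z3: Z = R = 3310 Ω
Step 3 — With the output port shorted to ground, the output series arm Z2 runs from the junction to ground; the shunt arm Z3 also runs from the junction to ground. They appear in parallel: Z3 || Z2 = 4.352 + j119.9 Ω.
Step 4 — Series with input arm Z1: Z_in = Z1 + (Z3 || Z2) = 4.352 + j104 Ω = 104.1∠87.6° Ω.

Z = 4.352 + j104 Ω = 104.1∠87.6° Ω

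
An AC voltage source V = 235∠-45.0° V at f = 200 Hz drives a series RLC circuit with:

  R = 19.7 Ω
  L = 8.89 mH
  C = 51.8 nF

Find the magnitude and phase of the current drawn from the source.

Step 1 — Angular frequency: ω = 2π·f = 2π·200 = 1257 rad/s.
Step 2 — Component impedances:
  R: Z = R = 19.7 Ω
  L: Z = jωL = j·1257·0.00889 = 0 + j11.17 Ω
  C: Z = 1/(jωC) = -j/(ω·C) = 0 - j1.536e+04 Ω
Step 3 — Series combination: Z_total = R + L + C = 19.7 - j1.535e+04 Ω = 1.535e+04∠-89.9° Ω.
Step 4 — Source phasor: V = 235∠-45.0° V = 166.2 - j166.2 V.
Step 5 — Ohm's law: I = V / Z_total = (166.2 - j166.2) / (19.7 - j1.535e+04) = 0.01084 + j0.01081 A.
Step 6 — Convert to polar: |I| = 0.01531 A, ∠I = 44.9°.

I = 0.01531∠44.9° A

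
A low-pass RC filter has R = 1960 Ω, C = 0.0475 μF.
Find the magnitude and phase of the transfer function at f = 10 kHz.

Step 1 — Angular frequency: ω = 2π·1e+04 = 6.283e+04 rad/s.
Step 2 — Transfer function: H(jω) = 1/(1 + jωRC).
Step 3 — Denominator: 1 + jωRC = 1 + j·6.283e+04·1960·4.75e-08 = 1 + j5.85.
Step 4 — H = 0.02839 - j0.1661.
Step 5 — Magnitude: |H| = 0.1685 (-15.5 dB); phase: φ = -80.3°.

|H| = 0.1685 (-15.5 dB), φ = -80.3°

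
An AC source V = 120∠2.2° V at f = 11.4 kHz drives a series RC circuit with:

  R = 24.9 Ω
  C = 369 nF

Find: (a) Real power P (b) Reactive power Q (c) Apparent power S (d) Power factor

Step 1 — Angular frequency: ω = 2π·f = 2π·1.14e+04 = 7.163e+04 rad/s.
Step 2 — Component impedances:
  R: Z = R = 24.9 Ω
  C: Z = 1/(jωC) = -j/(ω·C) = 0 - j37.83 Ω
Step 3 — Series combination: Z_total = R + C = 24.9 - j37.83 Ω = 45.29∠-56.6° Ω.
Step 4 — Source phasor: V = 120∠2.2° V = 119.9 + j4.607 V.
Step 5 — Current: I = V / Z = 1.37 + j2.267 A = 2.649∠58.8° A.
Step 6 — Complex power: S = V·I* = 174.8 - j265.6 VA.
Step 7 — Real power: P = Re(S) = 174.8 W.
Step 8 — Reactive power: Q = Im(S) = -265.6 VAR.
Step 9 — Apparent power: |S| = 317.9 VA.
Step 10 — Power factor: PF = P/|S| = 0.5498 (leading).

(a) P = 174.8 W  (b) Q = -265.6 VAR  (c) S = 317.9 VA  (d) PF = 0.5498 (leading)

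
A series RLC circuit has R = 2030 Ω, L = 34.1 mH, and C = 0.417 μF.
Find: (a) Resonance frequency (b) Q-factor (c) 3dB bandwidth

Step 1 — Resonance: ω₀ = 1/√(LC) = 1/√(0.0341·4.17e-07) = 8386 rad/s.
Step 2 — f₀ = ω₀/(2π) = 1335 Hz.
Step 3 — Series Q: Q = ω₀L/R = 8386·0.0341/2030 = 0.1409.
Step 4 — Bandwidth: Δω = ω₀/Q = 5.953e+04 rad/s; BW = Δω/(2π) = 9475 Hz.

(a) f₀ = 1335 Hz  (b) Q = 0.1409  (c) BW = 9475 Hz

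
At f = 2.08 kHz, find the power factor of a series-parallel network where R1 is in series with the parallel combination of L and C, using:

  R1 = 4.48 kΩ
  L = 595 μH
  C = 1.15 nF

Step 1 — Angular frequency: ω = 2π·f = 2π·2080 = 1.307e+04 rad/s.
Step 2 — Component impedances:
  R1: Z = R = 4480 Ω
  L: Z = jωL = j·1.307e+04·0.000595 = 0 + j7.776 Ω
  C: Z = 1/(jωC) = -j/(ω·C) = 0 - j6.654e+04 Ω
Step 3 — Parallel branch: L || C = 1/(1/L + 1/C) = 0 + j7.777 Ω.
Step 4 — Series with R1: Z_total = R1 + (L || C) = 4480 + j7.777 Ω = 4480∠0.1° Ω.
Step 5 — Power factor: PF = cos(φ) = Re(Z)/|Z| = 4480/4480 = 1.
Step 6 — Type: Im(Z) = 7.777 ⇒ lagging (phase φ = 0.1°).

PF = 1 (lagging, φ = 0.1°)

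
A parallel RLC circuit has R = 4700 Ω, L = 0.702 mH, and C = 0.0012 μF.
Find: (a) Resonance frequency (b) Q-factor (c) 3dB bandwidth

Step 1 — Resonance: ω₀ = 1/√(LC) = 1/√(0.000702·1.2e-09) = 1.09e+06 rad/s.
Step 2 — f₀ = ω₀/(2π) = 1.734e+05 Hz.
Step 3 — Parallel Q: Q = R/(ω₀L) = 4700/(1.09e+06·0.000702) = 6.145.
Step 4 — Bandwidth: Δω = ω₀/Q = 1.773e+05 rad/s; BW = Δω/(2π) = 2.822e+04 Hz.

(a) f₀ = 1.734e+05 Hz  (b) Q = 6.145  (c) BW = 2.822e+04 Hz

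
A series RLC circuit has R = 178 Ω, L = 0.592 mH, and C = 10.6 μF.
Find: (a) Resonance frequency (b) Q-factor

Step 1 — Resonance condition Im(Z)=0 gives ω₀ = 1/√(LC).
Step 2 — ω₀ = 1/√(0.000592·1.06e-05) = 1.262e+04 rad/s.
Step 3 — f₀ = ω₀/(2π) = 2009 Hz.
Step 4 — Series Q: Q = ω₀L/R = 1.262e+04·0.000592/178 = 0.04198.

(a) f₀ = 2009 Hz  (b) Q = 0.04198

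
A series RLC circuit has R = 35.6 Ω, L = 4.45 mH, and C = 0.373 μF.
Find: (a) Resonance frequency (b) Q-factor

Step 1 — Resonance condition Im(Z)=0 gives ω₀ = 1/√(LC).
Step 2 — ω₀ = 1/√(0.00445·3.73e-07) = 2.455e+04 rad/s.
Step 3 — f₀ = ω₀/(2π) = 3906 Hz.
Step 4 — Series Q: Q = ω₀L/R = 2.455e+04·0.00445/35.6 = 3.068.

(a) f₀ = 3906 Hz  (b) Q = 3.068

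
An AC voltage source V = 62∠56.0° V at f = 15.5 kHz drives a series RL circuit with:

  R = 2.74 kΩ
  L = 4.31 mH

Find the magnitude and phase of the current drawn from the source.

Step 1 — Angular frequency: ω = 2π·f = 2π·1.55e+04 = 9.739e+04 rad/s.
Step 2 — Component impedances:
  R: Z = R = 2740 Ω
  L: Z = jωL = j·9.739e+04·0.00431 = 0 + j419.7 Ω
Step 3 — Series combination: Z_total = R + L = 2740 + j419.7 Ω = 2772∠8.7° Ω.
Step 4 — Source phasor: V = 62∠56.0° V = 34.67 + j51.4 V.
Step 5 — Ohm's law: I = V / Z_total = (34.67 + j51.4) / (2740 + j419.7) = 0.01517 + j0.01644 A.
Step 6 — Convert to polar: |I| = 0.02237 A, ∠I = 47.3°.

I = 0.02237∠47.3° A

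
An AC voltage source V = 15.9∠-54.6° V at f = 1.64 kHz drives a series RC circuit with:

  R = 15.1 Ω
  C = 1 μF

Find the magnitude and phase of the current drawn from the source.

Step 1 — Angular frequency: ω = 2π·f = 2π·1640 = 1.03e+04 rad/s.
Step 2 — Component impedances:
  R: Z = R = 15.1 Ω
  C: Z = 1/(jωC) = -j/(ω·C) = 0 - j97.05 Ω
Step 3 — Series combination: Z_total = R + C = 15.1 - j97.05 Ω = 98.21∠-81.2° Ω.
Step 4 — Source phasor: V = 15.9∠-54.6° V = 9.211 - j12.96 V.
Step 5 — Ohm's law: I = V / Z_total = (9.211 - j12.96) / (15.1 - j97.05) = 0.1448 + j0.07238 A.
Step 6 — Convert to polar: |I| = 0.1619 A, ∠I = 26.6°.

I = 0.1619∠26.6° A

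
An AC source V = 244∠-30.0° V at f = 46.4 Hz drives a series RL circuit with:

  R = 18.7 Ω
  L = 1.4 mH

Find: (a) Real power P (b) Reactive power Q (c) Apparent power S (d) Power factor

Step 1 — Angular frequency: ω = 2π·f = 2π·46.4 = 291.5 rad/s.
Step 2 — Component impedances:
  R: Z = R = 18.7 Ω
  L: Z = jωL = j·291.5·0.0014 = 0 + j0.4082 Ω
Step 3 — Series combination: Z_total = R + L = 18.7 + j0.4082 Ω = 18.7∠1.3° Ω.
Step 4 — Source phasor: V = 244∠-30.0° V = 211.3 - j122 V.
Step 5 — Current: I = V / Z = 11.15 - j6.767 A = 13.05∠-31.3° A.
Step 6 — Complex power: S = V·I* = 3182 + j69.46 VA.
Step 7 — Real power: P = Re(S) = 3182 W.
Step 8 — Reactive power: Q = Im(S) = 69.46 VAR.
Step 9 — Apparent power: |S| = 3183 VA.
Step 10 — Power factor: PF = P/|S| = 0.9998 (lagging).

(a) P = 3182 W  (b) Q = 69.46 VAR  (c) S = 3183 VA  (d) PF = 0.9998 (lagging)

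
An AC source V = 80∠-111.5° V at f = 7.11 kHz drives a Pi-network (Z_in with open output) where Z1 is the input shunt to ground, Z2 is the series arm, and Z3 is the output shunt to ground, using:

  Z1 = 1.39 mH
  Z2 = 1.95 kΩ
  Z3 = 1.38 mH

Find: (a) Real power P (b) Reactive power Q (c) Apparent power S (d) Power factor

Step 1 — Angular frequency: ω = 2π·f = 2π·7110 = 4.467e+04 rad/s.
Step 2 — Component impedances:
  Z1: Z = jωL = j·4.467e+04·0.00139 = 0 + j62.1 Ω
  Z2: Z = R = 1950 Ω
  Z3: Z = jωL = j·4.467e+04·0.00138 = 0 + j61.65 Ω
Step 3 — With open output, the series arm Z2 and the output shunt Z3 appear in series to ground: Z2 + Z3 = 1950 + j61.65 Ω.
Step 4 — Parallel with input shunt Z1: Z_in = Z1 || (Z2 + Z3) = 1.969 + j61.97 Ω = 62∠88.2° Ω.
Step 5 — Source phasor: V = 80∠-111.5° V = -29.32 - j74.43 V.
Step 6 — Current: I = V / Z = -1.215 + j0.4345 A = 1.29∠160.3° A.
Step 7 — Complex power: S = V·I* = 3.279 + j103.2 VA.
Step 8 — Real power: P = Re(S) = 3.279 W.
Step 9 — Reactive power: Q = Im(S) = 103.2 VAR.
Step 10 — Apparent power: |S| = 103.2 VA.
Step 11 — Power factor: PF = P/|S| = 0.03176 (lagging).

(a) P = 3.279 W  (b) Q = 103.2 VAR  (c) S = 103.2 VA  (d) PF = 0.03176 (lagging)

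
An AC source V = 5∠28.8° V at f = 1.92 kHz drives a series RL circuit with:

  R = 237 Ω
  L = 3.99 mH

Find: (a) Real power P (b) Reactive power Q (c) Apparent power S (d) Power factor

Step 1 — Angular frequency: ω = 2π·f = 2π·1920 = 1.206e+04 rad/s.
Step 2 — Component impedances:
  R: Z = R = 237 Ω
  L: Z = jωL = j·1.206e+04·0.00399 = 0 + j48.13 Ω
Step 3 — Series combination: Z_total = R + L = 237 + j48.13 Ω = 241.8∠11.5° Ω.
Step 4 — Source phasor: V = 5∠28.8° V = 4.382 + j2.409 V.
Step 5 — Current: I = V / Z = 0.01974 + j0.006155 A = 0.02067∠17.3° A.
Step 6 — Complex power: S = V·I* = 0.1013 + j0.02058 VA.
Step 7 — Real power: P = Re(S) = 0.1013 W.
Step 8 — Reactive power: Q = Im(S) = 0.02058 VAR.
Step 9 — Apparent power: |S| = 0.1034 VA.
Step 10 — Power factor: PF = P/|S| = 0.98 (lagging).

(a) P = 0.1013 W  (b) Q = 0.02058 VAR  (c) S = 0.1034 VA  (d) PF = 0.98 (lagging)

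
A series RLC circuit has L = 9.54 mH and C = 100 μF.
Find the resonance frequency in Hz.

Step 1 — Resonance condition Im(Z)=0 gives ω₀ = 1/√(LC).
Step 2 — ω₀ = 1/√(0.00954·0.0001) = 1024 rad/s.
Step 3 — f₀ = ω₀/(2π) = 162.9 Hz.

f₀ = 162.9 Hz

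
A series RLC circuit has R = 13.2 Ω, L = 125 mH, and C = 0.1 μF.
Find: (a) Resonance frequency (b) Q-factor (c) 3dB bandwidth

Step 1 — Resonance condition Im(Z)=0 gives ω₀ = 1/√(LC).
Step 2 — ω₀ = 1/√(0.125·1e-07) = 8944 rad/s.
Step 3 — f₀ = ω₀/(2π) = 1424 Hz.
Step 4 — Series Q: Q = ω₀L/R = 8944·0.125/13.2 = 84.7.
Step 5 — 3dB bandwidth: Δω = ω₀/Q = 105.6 rad/s; BW = Δω/(2π) = 16.81 Hz.

(a) f₀ = 1424 Hz  (b) Q = 84.7  (c) BW = 16.81 Hz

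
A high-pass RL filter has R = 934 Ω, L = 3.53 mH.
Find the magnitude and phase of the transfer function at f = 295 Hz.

Step 1 — Angular frequency: ω = 2π·295 = 1854 rad/s.
Step 2 — Transfer function: H(jω) = jωL/(R + jωL).
Step 3 — Numerator jωL = j·6.543; denominator R + jωL = 934 + j6.543.
Step 4 — H = 4.907e-05 + j0.007005.
Step 5 — Magnitude: |H| = 0.007005 (-43.1 dB); phase: φ = 89.6°.

|H| = 0.007005 (-43.1 dB), φ = 89.6°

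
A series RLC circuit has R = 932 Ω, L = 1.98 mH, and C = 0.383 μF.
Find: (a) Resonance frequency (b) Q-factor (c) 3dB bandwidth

Step 1 — Resonance: ω₀ = 1/√(LC) = 1/√(0.00198·3.83e-07) = 3.631e+04 rad/s.
Step 2 — f₀ = ω₀/(2π) = 5779 Hz.
Step 3 — Series Q: Q = ω₀L/R = 3.631e+04·0.00198/932 = 0.07715.
Step 4 — Bandwidth: Δω = ω₀/Q = 4.707e+05 rad/s; BW = Δω/(2π) = 7.492e+04 Hz.

(a) f₀ = 5779 Hz  (b) Q = 0.07715  (c) BW = 7.492e+04 Hz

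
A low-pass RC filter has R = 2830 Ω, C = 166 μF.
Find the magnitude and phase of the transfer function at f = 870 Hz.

Step 1 — Angular frequency: ω = 2π·870 = 5466 rad/s.
Step 2 — Transfer function: H(jω) = 1/(1 + jωRC).
Step 3 — Denominator: 1 + jωRC = 1 + j·5466·2830·0.000166 = 1 + j2568.
Step 4 — H = 1.516e-07 - j0.0003894.
Step 5 — Magnitude: |H| = 0.0003894 (-68.2 dB); phase: φ = -90.0°.

|H| = 0.0003894 (-68.2 dB), φ = -90.0°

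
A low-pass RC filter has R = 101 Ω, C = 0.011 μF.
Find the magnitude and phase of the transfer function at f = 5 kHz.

Step 1 — Angular frequency: ω = 2π·5000 = 3.142e+04 rad/s.
Step 2 — Transfer function: H(jω) = 1/(1 + jωRC).
Step 3 — Denominator: 1 + jωRC = 1 + j·3.142e+04·101·1.1e-08 = 1 + j0.0349.
Step 4 — H = 0.9988 - j0.03486.
Step 5 — Magnitude: |H| = 0.9994 (-0.0 dB); phase: φ = -2.0°.

|H| = 0.9994 (-0.0 dB), φ = -2.0°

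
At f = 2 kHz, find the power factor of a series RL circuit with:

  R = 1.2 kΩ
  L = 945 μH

Step 1 — Angular frequency: ω = 2π·f = 2π·2000 = 1.257e+04 rad/s.
Step 2 — Component impedances:
  R: Z = R = 1200 Ω
  L: Z = jωL = j·1.257e+04·0.000945 = 0 + j11.88 Ω
Step 3 — Series combination: Z_total = R + L = 1200 + j11.88 Ω = 1200∠0.6° Ω.
Step 4 — Power factor: PF = cos(φ) = Re(Z)/|Z| = 1200/1200 = 1.
Step 5 — Type: Im(Z) = 11.88 ⇒ lagging (phase φ = 0.6°).

PF = 1 (lagging, φ = 0.6°)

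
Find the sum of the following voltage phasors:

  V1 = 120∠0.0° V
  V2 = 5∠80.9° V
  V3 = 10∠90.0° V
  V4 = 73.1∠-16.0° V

Step 1 — Convert each phasor to rectangular form:
  V1 = 120·(cos(0.0°) + j·sin(0.0°)) = 120 V
  V2 = 5·(cos(80.9°) + j·sin(80.9°)) = 0.7908 + j4.937 V
  V3 = 10·(cos(90.0°) + j·sin(90.0°)) = 0 + j10 V
  V4 = 73.1·(cos(-16.0°) + j·sin(-16.0°)) = 70.27 - j20.15 V
Step 2 — Sum components: V_total = 191.1 - j5.212 V.
Step 3 — Convert to polar: |V_total| = 191.1 V, ∠V_total = -1.6°.

V_total = 191.1∠-1.6° V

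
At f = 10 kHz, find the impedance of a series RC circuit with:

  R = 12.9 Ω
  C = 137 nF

Step 1 — Angular frequency: ω = 2π·f = 2π·1e+04 = 6.283e+04 rad/s.
Step 2 — Component impedances:
  R: Z = R = 12.9 Ω
  C: Z = 1/(jωC) = -j/(ω·C) = 0 - j116.2 Ω
Step 3 — Series combination: Z_total = R + C = 12.9 - j116.2 Ω = 116.9∠-83.7° Ω.

Z = 12.9 - j116.2 Ω = 116.9∠-83.7° Ω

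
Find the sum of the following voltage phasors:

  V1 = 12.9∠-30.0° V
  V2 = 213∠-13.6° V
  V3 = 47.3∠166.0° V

Step 1 — Convert each phasor to rectangular form:
  V1 = 12.9·(cos(-30.0°) + j·sin(-30.0°)) = 11.17 - j6.45 V
  V2 = 213·(cos(-13.6°) + j·sin(-13.6°)) = 207 - j50.09 V
  V3 = 47.3·(cos(166.0°) + j·sin(166.0°)) = -45.89 + j11.44 V
Step 2 — Sum components: V_total = 172.3 - j45.09 V.
Step 3 — Convert to polar: |V_total| = 178.1 V, ∠V_total = -14.7°.

V_total = 178.1∠-14.7° V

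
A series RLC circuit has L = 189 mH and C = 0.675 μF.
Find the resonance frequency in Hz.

Step 1 — Resonance condition Im(Z)=0 gives ω₀ = 1/√(LC).
Step 2 — ω₀ = 1/√(0.189·6.75e-07) = 2800 rad/s.
Step 3 — f₀ = ω₀/(2π) = 445.6 Hz.

f₀ = 445.6 Hz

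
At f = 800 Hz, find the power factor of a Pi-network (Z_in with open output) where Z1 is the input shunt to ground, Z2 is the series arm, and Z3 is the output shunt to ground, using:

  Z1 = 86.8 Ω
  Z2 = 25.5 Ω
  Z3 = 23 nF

Step 1 — Angular frequency: ω = 2π·f = 2π·800 = 5027 rad/s.
Step 2 — Component impedances:
  Z1: Z = R = 86.8 Ω
  Z2: Z = R = 25.5 Ω
  Z3: Z = 1/(jωC) = -j/(ω·C) = 0 - j8650 Ω
Step 3 — With open output, the series arm Z2 and the output shunt Z3 appear in series to ground: Z2 + Z3 = 25.5 - j8650 Ω.
Step 4 — Parallel with input shunt Z1: Z_in = Z1 || (Z2 + Z3) = 86.79 - j0.8709 Ω = 86.79∠-0.6° Ω.
Step 5 — Power factor: PF = cos(φ) = Re(Z)/|Z| = 86.7887/86.7931 = 0.9999.
Step 6 — Type: Im(Z) = -0.8709 ⇒ leading (phase φ = -0.6°).

PF = 0.9999 (leading, φ = -0.6°)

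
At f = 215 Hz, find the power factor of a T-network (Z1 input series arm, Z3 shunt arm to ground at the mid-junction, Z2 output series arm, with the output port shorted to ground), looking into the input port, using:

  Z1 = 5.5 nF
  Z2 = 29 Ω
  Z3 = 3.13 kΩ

Step 1 — Angular frequency: ω = 2π·f = 2π·215 = 1351 rad/s.
Step 2 — Component impedances:
  Z1: Z = 1/(jωC) = -j/(ω·C) = 0 - j1.346e+05 Ω
  Z2: Z = R = 29 Ω
  Z3: Z = R = 3130 Ω
Step 3 — With the output port shorted to ground, the output series arm Z2 runs from the junction to ground; the shunt arm Z3 also runs from the junction to ground. They appear in parallel: Z3 || Z2 = 28.73 Ω.
Step 4 — Series with input arm Z1: Z_in = Z1 + (Z3 || Z2) = 28.73 - j1.346e+05 Ω = 1.346e+05∠-90.0° Ω.
Step 5 — Power factor: PF = cos(φ) = Re(Z)/|Z| = 28.734/1.3459e+05 = 0.0002135.
Step 6 — Type: Im(Z) = -1.346e+05 ⇒ leading (phase φ = -90.0°).

PF = 0.0002135 (leading, φ = -90.0°)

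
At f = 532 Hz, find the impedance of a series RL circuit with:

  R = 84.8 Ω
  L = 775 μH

Step 1 — Angular frequency: ω = 2π·f = 2π·532 = 3343 rad/s.
Step 2 — Component impedances:
  R: Z = R = 84.8 Ω
  L: Z = jωL = j·3343·0.000775 = 0 + j2.591 Ω
Step 3 — Series combination: Z_total = R + L = 84.8 + j2.591 Ω = 84.84∠1.7° Ω.

Z = 84.8 + j2.591 Ω = 84.84∠1.7° Ω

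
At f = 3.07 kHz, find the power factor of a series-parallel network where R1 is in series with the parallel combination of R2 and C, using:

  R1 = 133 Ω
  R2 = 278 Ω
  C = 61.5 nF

Step 1 — Angular frequency: ω = 2π·f = 2π·3070 = 1.929e+04 rad/s.
Step 2 — Component impedances:
  R1: Z = R = 133 Ω
  R2: Z = R = 278 Ω
  C: Z = 1/(jωC) = -j/(ω·C) = 0 - j843 Ω
Step 3 — Parallel branch: R2 || C = 1/(1/R2 + 1/C) = 250.7 - j82.69 Ω.
Step 4 — Series with R1: Z_total = R1 + (R2 || C) = 383.7 - j82.69 Ω = 392.5∠-12.2° Ω.
Step 5 — Power factor: PF = cos(φ) = Re(Z)/|Z| = 383.7/392.5 = 0.9776.
Step 6 — Type: Im(Z) = -82.69 ⇒ leading (phase φ = -12.2°).

PF = 0.9776 (leading, φ = -12.2°)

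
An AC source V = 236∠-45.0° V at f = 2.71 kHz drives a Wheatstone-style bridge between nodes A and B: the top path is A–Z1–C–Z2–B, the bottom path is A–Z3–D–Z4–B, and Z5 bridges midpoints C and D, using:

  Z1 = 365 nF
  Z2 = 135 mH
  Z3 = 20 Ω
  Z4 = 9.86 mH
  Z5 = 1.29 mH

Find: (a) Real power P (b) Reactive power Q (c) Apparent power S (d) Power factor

Step 1 — Angular frequency: ω = 2π·f = 2π·2710 = 1.703e+04 rad/s.
Step 2 — Component impedances:
  Z1: Z = 1/(jωC) = -j/(ω·C) = 0 - j160.9 Ω
  Z2: Z = jωL = j·1.703e+04·0.135 = 0 + j2299 Ω
  Z3: Z = R = 20 Ω
  Z4: Z = jωL = j·1.703e+04·0.00986 = 0 + j167.9 Ω
  Z5: Z = jωL = j·1.703e+04·0.00129 = 0 + j21.97 Ω
Step 3 — Bridge requires nodal analysis (the Z5 bridge couples midpoints C and D, so the two paths cannot be reduced to a simple series/parallel combination). Setting node B to ground and injecting 1 A at node A, the 3-node admittance system at A, C, D solves to V_A = Z_AB = 20.01 + j153.7 Ω = 155∠82.6° Ω.
Step 4 — Source phasor: V = 236∠-45.0° V = 166.9 - j166.9 V.
Step 5 — Current: I = V / Z = -0.9286 - j1.207 A = 1.523∠-127.6° A.
Step 6 — Complex power: S = V·I* = 46.4 + j356.3 VA.
Step 7 — Real power: P = Re(S) = 46.4 W.
Step 8 — Reactive power: Q = Im(S) = 356.3 VAR.
Step 9 — Apparent power: |S| = 359.3 VA.
Step 10 — Power factor: PF = P/|S| = 0.1291 (lagging).

(a) P = 46.4 W  (b) Q = 356.3 VAR  (c) S = 359.3 VA  (d) PF = 0.1291 (lagging)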